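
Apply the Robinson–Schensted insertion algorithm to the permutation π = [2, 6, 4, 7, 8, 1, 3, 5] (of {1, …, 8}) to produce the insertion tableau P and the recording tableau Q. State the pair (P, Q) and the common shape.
P = [1, 3, 5, 8] / [2, 4, 7] / [6];  Q = [1, 2, 4, 5] / [3, 7, 8] / [6];  common shape = (4, 3, 1)

Row-insert the values π_1, π_2, … into P one at a time, bumping the leftmost entry strictly greater than the inserted value down to the next row. The recording tableau Q records, in position (i, j), the step at which that cell was added to P.
  Insert 2 (step 1): P = [2];  Q = [1]
  Insert 6 (step 2): P = [2, 6];  Q = [1, 2]
  Insert 4 (step 3): P = [2, 4] / [6];  Q = [1, 2] / [3]
  Insert 7 (step 4): P = [2, 4, 7] / [6];  Q = [1, 2, 4] / [3]
  Insert 8 (step 5): P = [2, 4, 7, 8] / [6];  Q = [1, 2, 4, 5] / [3]
  Insert 1 (step 6): P = [1, 4, 7, 8] / [2] / [6];  Q = [1, 2, 4, 5] / [3] / [6]
  Insert 3 (step 7): P = [1, 3, 7, 8] / [2, 4] / [6];  Q = [1, 2, 4, 5] / [3, 7] / [6]
  Insert 5 (step 8): P = [1, 3, 5, 8] / [2, 4, 7] / [6];  Q = [1, 2, 4, 5] / [3, 7, 8] / [6]
Final shape: (4, 3, 1).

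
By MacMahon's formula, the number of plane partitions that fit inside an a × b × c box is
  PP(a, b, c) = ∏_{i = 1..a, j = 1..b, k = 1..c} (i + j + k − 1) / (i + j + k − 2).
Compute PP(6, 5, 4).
PP(6, 5, 4) = 133613766

Evaluate the triple product over i = 1..6, j = 1..5, k = 1..4. The factors are (2/1) · (3/2) · (4/3) · (5/4) · (3/2) · (4/3) · (5/4) · (6/5) · … (120 factors total). The numerators and denominators telescope so the product is an integer; carrying out the multiplication exactly gives PP(6, 5, 4) = 133613766.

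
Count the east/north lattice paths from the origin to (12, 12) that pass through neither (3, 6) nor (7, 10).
Number of paths = 1998808

Inclusion–exclusion. Total paths: C(24, 12) = 2704156. Through P₁: C(9, 3)·C(15, 9) = 420420. Through P₂: C(17, 7)·C(7, 5) = 408408. Since P₁ is strictly southwest of P₂, a monotone path through both must visit P₁ then P₂; paths through both = C(9, 3)·C(8, 4)·C(7, 5) = 123480. Avoid both = 2704156 − 420420 − 408408 + 123480 = 1998808.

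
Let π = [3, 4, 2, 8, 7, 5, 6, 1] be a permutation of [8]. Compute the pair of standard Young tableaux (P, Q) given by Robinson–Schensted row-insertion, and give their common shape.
P = [1, 4, 5, 6] / [2, 7] / [3] / [8];  Q = [1, 2, 4, 7] / [3, 5] / [6] / [8];  common shape = (4, 2, 1, 1)

Row-insert the values π_1, π_2, … into P one at a time, bumping the leftmost entry strictly greater than the inserted value down to the next row. The recording tableau Q records, in position (i, j), the step at which that cell was added to P.
  Insert 3 (step 1): P = [3];  Q = [1]
  Insert 4 (step 2): P = [3, 4];  Q = [1, 2]
  Insert 2 (step 3): P = [2, 4] / [3];  Q = [1, 2] / [3]
  Insert 8 (step 4): P = [2, 4, 8] / [3];  Q = [1, 2, 4] / [3]
  Insert 7 (step 5): P = [2, 4, 7] / [3, 8];  Q = [1, 2, 4] / [3, 5]
  Insert 5 (step 6): P = [2, 4, 5] / [3, 7] / [8];  Q = [1, 2, 4] / [3, 5] / [6]
  Insert 6 (step 7): P = [2, 4, 5, 6] / [3, 7] / [8];  Q = [1, 2, 4, 7] / [3, 5] / [6]
  Insert 1 (step 8): P = [1, 4, 5, 6] / [2, 7] / [3] / [8];  Q = [1, 2, 4, 7] / [3, 5] / [6] / [8]
Final shape: (4, 2, 1, 1).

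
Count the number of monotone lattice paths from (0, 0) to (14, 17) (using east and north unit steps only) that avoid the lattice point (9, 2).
Number of paths = 264329805

Total paths from (0, 0) to (14, 17): C(31, 14) = 265182525. Paths through (9, 2): (paths (0, 0) → (9, 2)) × (paths (9, 2) → (14, 17)) = C(11, 9) · C(20, 5) = 55 · 15504 = 852720. Avoidance count = 265182525 − 852720 = 264329805.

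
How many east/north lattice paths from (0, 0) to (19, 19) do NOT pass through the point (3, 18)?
Number of paths = 35345241190

Total paths from (0, 0) to (19, 19): C(38, 19) = 35345263800. Paths through (3, 18): (paths (0, 0) → (3, 18)) × (paths (3, 18) → (19, 19)) = C(21, 3) · C(17, 16) = 1330 · 17 = 22610. Avoidance count = 35345263800 − 22610 = 35345241190.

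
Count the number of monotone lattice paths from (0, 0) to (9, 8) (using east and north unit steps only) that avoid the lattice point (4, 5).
Number of paths = 17254

Total paths from (0, 0) to (9, 8): C(17, 9) = 24310. Paths through (4, 5): (paths (0, 0) → (4, 5)) × (paths (4, 5) → (9, 8)) = C(9, 4) · C(8, 5) = 126 · 56 = 7056. Avoidance count = 24310 − 7056 = 17254.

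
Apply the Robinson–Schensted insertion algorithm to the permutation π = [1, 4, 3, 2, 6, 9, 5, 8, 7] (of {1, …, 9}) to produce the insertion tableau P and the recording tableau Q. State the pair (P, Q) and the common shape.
P = [1, 2, 5, 7] / [3, 6, 8] / [4, 9];  Q = [1, 2, 5, 6] / [3, 7, 8] / [4, 9];  common shape = (4, 3, 2)

Row-insert the values π_1, π_2, … into P one at a time, bumping the leftmost entry strictly greater than the inserted value down to the next row. The recording tableau Q records, in position (i, j), the step at which that cell was added to P.
  Insert 1 (step 1): P = [1];  Q = [1]
  Insert 4 (step 2): P = [1, 4];  Q = [1, 2]
  Insert 3 (step 3): P = [1, 3] / [4];  Q = [1, 2] / [3]
  Insert 2 (step 4): P = [1, 2] / [3] / [4];  Q = [1, 2] / [3] / [4]
  Insert 6 (step 5): P = [1, 2, 6] / [3] / [4];  Q = [1, 2, 5] / [3] / [4]
  Insert 9 (step 6): P = [1, 2, 6, 9] / [3] / [4];  Q = [1, 2, 5, 6] / [3] / [4]
  Insert 5 (step 7): P = [1, 2, 5, 9] / [3, 6] / [4];  Q = [1, 2, 5, 6] / [3, 7] / [4]
  Insert 8 (step 8): P = [1, 2, 5, 8] / [3, 6, 9] / [4];  Q = [1, 2, 5, 6] / [3, 7, 8] / [4]
  Insert 7 (step 9): P = [1, 2, 5, 7] / [3, 6, 8] / [4, 9];  Q = [1, 2, 5, 6] / [3, 7, 8] / [4, 9]
Final shape: (4, 3, 2).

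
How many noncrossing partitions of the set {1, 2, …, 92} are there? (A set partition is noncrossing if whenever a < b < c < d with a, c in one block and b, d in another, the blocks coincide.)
C_92 = 15487357822491889407128326963778343232013931127835600

These noncrossing partitions are counted by the Catalan number C_n = (1/(n + 1)) · C(2n, n). For n = 92: C_92 = (1/93) · C(184, 92) = 1440324277491745714862934407631385920577295594888710800/93 = 15487357822491889407128326963778343232013931127835600.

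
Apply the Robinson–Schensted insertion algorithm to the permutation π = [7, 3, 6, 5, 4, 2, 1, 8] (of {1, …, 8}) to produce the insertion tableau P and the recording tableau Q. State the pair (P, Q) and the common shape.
P = [1, 4, 8] / [2] / [3] / [5] / [6] / [7];  Q = [1, 3, 8] / [2] / [4] / [5] / [6] / [7];  common shape = (3, 1, 1, 1, 1, 1)

Row-insert the values π_1, π_2, … into P one at a time, bumping the leftmost entry strictly greater than the inserted value down to the next row. The recording tableau Q records, in position (i, j), the step at which that cell was added to P.
  Insert 7 (step 1): P = [7];  Q = [1]
  Insert 3 (step 2): P = [3] / [7];  Q = [1] / [2]
  Insert 6 (step 3): P = [3, 6] / [7];  Q = [1, 3] / [2]
  Insert 5 (step 4): P = [3, 5] / [6] / [7];  Q = [1, 3] / [2] / [4]
  Insert 4 (step 5): P = [3, 4] / [5] / [6] / [7];  Q = [1, 3] / [2] / [4] / [5]
  Insert 2 (step 6): P = [2, 4] / [3] / [5] / [6] / [7];  Q = [1, 3] / [2] / [4] / [5] / [6]
  Insert 1 (step 7): P = [1, 4] / [2] / [3] / [5] / [6] / [7];  Q = [1, 3] / [2] / [4] / [5] / [6] / [7]
  Insert 8 (step 8): P = [1, 4, 8] / [2] / [3] / [5] / [6] / [7];  Q = [1, 3, 8] / [2] / [4] / [5] / [6] / [7]
Final shape: (3, 1, 1, 1, 1, 1).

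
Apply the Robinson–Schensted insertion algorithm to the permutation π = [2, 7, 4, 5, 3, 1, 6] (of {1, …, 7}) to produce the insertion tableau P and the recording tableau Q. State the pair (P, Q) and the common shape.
P = [1, 3, 5, 6] / [2] / [4] / [7];  Q = [1, 2, 4, 7] / [3] / [5] / [6];  common shape = (4, 1, 1, 1)

Row-insert the values π_1, π_2, … into P one at a time, bumping the leftmost entry strictly greater than the inserted value down to the next row. The recording tableau Q records, in position (i, j), the step at which that cell was added to P.
  Insert 2 (step 1): P = [2];  Q = [1]
  Insert 7 (step 2): P = [2, 7];  Q = [1, 2]
  Insert 4 (step 3): P = [2, 4] / [7];  Q = [1, 2] / [3]
  Insert 5 (step 4): P = [2, 4, 5] / [7];  Q = [1, 2, 4] / [3]
  Insert 3 (step 5): P = [2, 3, 5] / [4] / [7];  Q = [1, 2, 4] / [3] / [5]
  Insert 1 (step 6): P = [1, 3, 5] / [2] / [4] / [7];  Q = [1, 2, 4] / [3] / [5] / [6]
  Insert 6 (step 7): P = [1, 3, 5, 6] / [2] / [4] / [7];  Q = [1, 2, 4, 7] / [3] / [5] / [6]
Final shape: (4, 1, 1, 1).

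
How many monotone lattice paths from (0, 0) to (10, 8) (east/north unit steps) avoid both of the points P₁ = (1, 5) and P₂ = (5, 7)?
Number of paths = 38226

Inclusion–exclusion. Total paths: C(18, 10) = 43758. Through P₁: C(6, 1)·C(12, 9) = 1320. Through P₂: C(12, 5)·C(6, 5) = 4752. Since P₁ is strictly southwest of P₂, a monotone path through both must visit P₁ then P₂; paths through both = C(6, 1)·C(6, 4)·C(6, 5) = 540. Avoid both = 43758 − 1320 − 4752 + 540 = 38226.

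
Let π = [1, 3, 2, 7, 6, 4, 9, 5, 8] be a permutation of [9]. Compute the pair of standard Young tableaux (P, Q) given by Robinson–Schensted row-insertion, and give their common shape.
P = [1, 2, 4, 5, 8] / [3, 6, 9] / [7];  Q = [1, 2, 4, 7, 9] / [3, 5, 8] / [6];  common shape = (5, 3, 1)

Row-insert the values π_1, π_2, … into P one at a time, bumping the leftmost entry strictly greater than the inserted value down to the next row. The recording tableau Q records, in position (i, j), the step at which that cell was added to P.
  Insert 1 (step 1): P = [1];  Q = [1]
  Insert 3 (step 2): P = [1, 3];  Q = [1, 2]
  Insert 2 (step 3): P = [1, 2] / [3];  Q = [1, 2] / [3]
  Insert 7 (step 4): P = [1, 2, 7] / [3];  Q = [1, 2, 4] / [3]
  Insert 6 (step 5): P = [1, 2, 6] / [3, 7];  Q = [1, 2, 4] / [3, 5]
  Insert 4 (step 6): P = [1, 2, 4] / [3, 6] / [7];  Q = [1, 2, 4] / [3, 5] / [6]
  Insert 9 (step 7): P = [1, 2, 4, 9] / [3, 6] / [7];  Q = [1, 2, 4, 7] / [3, 5] / [6]
  Insert 5 (step 8): P = [1, 2, 4, 5] / [3, 6, 9] / [7];  Q = [1, 2, 4, 7] / [3, 5, 8] / [6]
  Insert 8 (step 9): P = [1, 2, 4, 5, 8] / [3, 6, 9] / [7];  Q = [1, 2, 4, 7, 9] / [3, 5, 8] / [6]
Final shape: (5, 3, 1).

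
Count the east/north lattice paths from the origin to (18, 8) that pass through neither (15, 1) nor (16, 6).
Number of paths = 1113253

Inclusion–exclusion. Total paths: C(26, 18) = 1562275. Through P₁: C(16, 15)·C(10, 3) = 1920. Through P₂: C(22, 16)·C(4, 2) = 447678. Since P₁ is strictly southwest of P₂, a monotone path through both must visit P₁ then P₂; paths through both = C(16, 15)·C(6, 1)·C(4, 2) = 576. Avoid both = 1562275 − 1920 − 447678 + 576 = 1113253.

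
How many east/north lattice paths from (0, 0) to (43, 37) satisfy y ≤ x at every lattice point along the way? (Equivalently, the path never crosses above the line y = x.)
Number of paths = 13692714153114028559800

By the reflection principle (André's argument), the number of monotone paths to (43, 37) with n ≤ m that never go above y = x is C(80, 43) − C(80, 44) = 86068488962431036661600 − 72375774809317008101800 = 13692714153114028559800.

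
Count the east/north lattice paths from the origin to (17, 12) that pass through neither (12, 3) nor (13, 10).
Number of paths = 33878635

Inclusion–exclusion. Total paths: C(29, 17) = 51895935. Through P₁: C(15, 12)·C(14, 5) = 910910. Through P₂: C(23, 13)·C(6, 4) = 17160990. Since P₁ is strictly southwest of P₂, a monotone path through both must visit P₁ then P₂; paths through both = C(15, 12)·C(8, 1)·C(6, 4) = 54600. Avoid both = 51895935 − 910910 − 17160990 + 54600 = 33878635.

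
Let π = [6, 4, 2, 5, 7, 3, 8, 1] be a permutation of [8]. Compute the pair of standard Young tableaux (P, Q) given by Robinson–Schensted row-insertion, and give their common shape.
P = [1, 3, 7, 8] / [2, 5] / [4] / [6];  Q = [1, 4, 5, 7] / [2, 6] / [3] / [8];  common shape = (4, 2, 1, 1)

Row-insert the values π_1, π_2, … into P one at a time, bumping the leftmost entry strictly greater than the inserted value down to the next row. The recording tableau Q records, in position (i, j), the step at which that cell was added to P.
  Insert 6 (step 1): P = [6];  Q = [1]
  Insert 4 (step 2): P = [4] / [6];  Q = [1] / [2]
  Insert 2 (step 3): P = [2] / [4] / [6];  Q = [1] / [2] / [3]
  Insert 5 (step 4): P = [2, 5] / [4] / [6];  Q = [1, 4] / [2] / [3]
  Insert 7 (step 5): P = [2, 5, 7] / [4] / [6];  Q = [1, 4, 5] / [2] / [3]
  Insert 3 (step 6): P = [2, 3, 7] / [4, 5] / [6];  Q = [1, 4, 5] / [2, 6] / [3]
  Insert 8 (step 7): P = [2, 3, 7, 8] / [4, 5] / [6];  Q = [1, 4, 5, 7] / [2, 6] / [3]
  Insert 1 (step 8): P = [1, 3, 7, 8] / [2, 5] / [4] / [6];  Q = [1, 4, 5, 7] / [2, 6] / [3] / [8]
Final shape: (4, 2, 1, 1).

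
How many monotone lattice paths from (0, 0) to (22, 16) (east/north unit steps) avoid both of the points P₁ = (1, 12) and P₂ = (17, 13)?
Number of paths = 15533270756

Inclusion–exclusion. Total paths: C(38, 22) = 22239974430. Through P₁: C(13, 1)·C(25, 21) = 164450. Through P₂: C(30, 17)·C(8, 5) = 6706551600. Since P₁ is strictly southwest of P₂, a monotone path through both must visit P₁ then P₂; paths through both = C(13, 1)·C(17, 16)·C(8, 5) = 12376. Avoid both = 22239974430 − 164450 − 6706551600 + 12376 = 15533270756.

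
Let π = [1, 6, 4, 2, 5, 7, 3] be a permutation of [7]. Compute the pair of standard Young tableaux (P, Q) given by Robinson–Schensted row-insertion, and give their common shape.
P = [1, 2, 3, 7] / [4, 5] / [6];  Q = [1, 2, 5, 6] / [3, 7] / [4];  common shape = (4, 2, 1)

Row-insert the values π_1, π_2, … into P one at a time, bumping the leftmost entry strictly greater than the inserted value down to the next row. The recording tableau Q records, in position (i, j), the step at which that cell was added to P.
  Insert 1 (step 1): P = [1];  Q = [1]
  Insert 6 (step 2): P = [1, 6];  Q = [1, 2]
  Insert 4 (step 3): P = [1, 4] / [6];  Q = [1, 2] / [3]
  Insert 2 (step 4): P = [1, 2] / [4] / [6];  Q = [1, 2] / [3] / [4]
  Insert 5 (step 5): P = [1, 2, 5] / [4] / [6];  Q = [1, 2, 5] / [3] / [4]
  Insert 7 (step 6): P = [1, 2, 5, 7] / [4] / [6];  Q = [1, 2, 5, 6] / [3] / [4]
  Insert 3 (step 7): P = [1, 2, 3, 7] / [4, 5] / [6];  Q = [1, 2, 5, 6] / [3, 7] / [4]
Final shape: (4, 2, 1).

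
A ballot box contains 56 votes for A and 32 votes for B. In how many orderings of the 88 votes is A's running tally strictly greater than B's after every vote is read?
Strict-lead orderings = 270390456047576709115434

Total orderings of the 88 votes with 56 for A: C(88, 56) = 991431672174447933423258. By the Bertrand ballot formula (Cycle Lemma / reflection principle), the number of orderings in which A is strictly ahead of B throughout is (p − q)/(p + q) · C(p + q, p) = (56 − 32)/(56 + 32) · 991431672174447933423258 = 270390456047576709115434.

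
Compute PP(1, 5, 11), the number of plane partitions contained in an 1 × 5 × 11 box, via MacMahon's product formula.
PP(1, 5, 11) = 4368

Evaluate the triple product over i = 1..1, j = 1..5, k = 1..11. The factors are (2/1) · (3/2) · (4/3) · (5/4) · (6/5) · (7/6) · (8/7) · (9/8) · … (55 factors total). The numerators and denominators telescope so the product is an integer; carrying out the multiplication exactly gives PP(1, 5, 11) = 4368.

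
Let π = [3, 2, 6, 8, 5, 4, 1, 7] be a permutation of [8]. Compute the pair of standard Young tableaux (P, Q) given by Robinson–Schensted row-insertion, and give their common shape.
P = [1, 4, 7] / [2, 5, 8] / [3] / [6];  Q = [1, 3, 4] / [2, 5, 8] / [6] / [7];  common shape = (3, 3, 1, 1)

Row-insert the values π_1, π_2, … into P one at a time, bumping the leftmost entry strictly greater than the inserted value down to the next row. The recording tableau Q records, in position (i, j), the step at which that cell was added to P.
  Insert 3 (step 1): P = [3];  Q = [1]
  Insert 2 (step 2): P = [2] / [3];  Q = [1] / [2]
  Insert 6 (step 3): P = [2, 6] / [3];  Q = [1, 3] / [2]
  Insert 8 (step 4): P = [2, 6, 8] / [3];  Q = [1, 3, 4] / [2]
  Insert 5 (step 5): P = [2, 5, 8] / [3, 6];  Q = [1, 3, 4] / [2, 5]
  Insert 4 (step 6): P = [2, 4, 8] / [3, 5] / [6];  Q = [1, 3, 4] / [2, 5] / [6]
  Insert 1 (step 7): P = [1, 4, 8] / [2, 5] / [3] / [6];  Q = [1, 3, 4] / [2, 5] / [6] / [7]
  Insert 7 (step 8): P = [1, 4, 7] / [2, 5, 8] / [3] / [6];  Q = [1, 3, 4] / [2, 5, 8] / [6] / [7]
Final shape: (3, 3, 1, 1).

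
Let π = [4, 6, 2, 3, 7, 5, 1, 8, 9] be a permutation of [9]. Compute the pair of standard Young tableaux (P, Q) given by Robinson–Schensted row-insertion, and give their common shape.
P = [1, 3, 5, 8, 9] / [2, 6, 7] / [4];  Q = [1, 2, 5, 8, 9] / [3, 4, 6] / [7];  common shape = (5, 3, 1)

Row-insert the values π_1, π_2, … into P one at a time, bumping the leftmost entry strictly greater than the inserted value down to the next row. The recording tableau Q records, in position (i, j), the step at which that cell was added to P.
  Insert 4 (step 1): P = [4];  Q = [1]
  Insert 6 (step 2): P = [4, 6];  Q = [1, 2]
  Insert 2 (step 3): P = [2, 6] / [4];  Q = [1, 2] / [3]
  Insert 3 (step 4): P = [2, 3] / [4, 6];  Q = [1, 2] / [3, 4]
  Insert 7 (step 5): P = [2, 3, 7] / [4, 6];  Q = [1, 2, 5] / [3, 4]
  Insert 5 (step 6): P = [2, 3, 5] / [4, 6, 7];  Q = [1, 2, 5] / [3, 4, 6]
  Insert 1 (step 7): P = [1, 3, 5] / [2, 6, 7] / [4];  Q = [1, 2, 5] / [3, 4, 6] / [7]
  Insert 8 (step 8): P = [1, 3, 5, 8] / [2, 6, 7] / [4];  Q = [1, 2, 5, 8] / [3, 4, 6] / [7]
  Insert 9 (step 9): P = [1, 3, 5, 8, 9] / [2, 6, 7] / [4];  Q = [1, 2, 5, 8, 9] / [3, 4, 6] / [7]
Final shape: (5, 3, 1).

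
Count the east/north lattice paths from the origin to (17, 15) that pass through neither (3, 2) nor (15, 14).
Number of paths = 213588120

Inclusion–exclusion. Total paths: C(32, 17) = 565722720. Through P₁: C(5, 3)·C(27, 14) = 200583000. Through P₂: C(29, 15)·C(3, 2) = 232676280. Since P₁ is strictly southwest of P₂, a monotone path through both must visit P₁ then P₂; paths through both = C(5, 3)·C(24, 12)·C(3, 2) = 81124680. Avoid both = 565722720 − 200583000 − 232676280 + 81124680 = 213588120.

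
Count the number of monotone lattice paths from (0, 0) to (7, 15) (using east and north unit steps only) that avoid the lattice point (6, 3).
Number of paths = 169452

Total paths from (0, 0) to (7, 15): C(22, 7) = 170544. Paths through (6, 3): (paths (0, 0) → (6, 3)) × (paths (6, 3) → (7, 15)) = C(9, 6) · C(13, 1) = 84 · 13 = 1092. Avoidance count = 170544 − 1092 = 169452.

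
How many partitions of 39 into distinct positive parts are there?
q(39) = 982

A partition into distinct parts is a strictly decreasing sequence summing to n. The recurrence d(n, m) = d(n, m−1) + d(n−m, m−1) (use part m at most once) with q(n) = d(n, n) gives q(39) = 982. (Euler's theorem: # distinct-part partitions = # odd-part partitions.)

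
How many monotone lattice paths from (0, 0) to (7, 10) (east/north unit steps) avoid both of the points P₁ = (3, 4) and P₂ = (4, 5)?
Number of paths = 8962

Inclusion–exclusion. Total paths: C(17, 7) = 19448. Through P₁: C(7, 3)·C(10, 4) = 7350. Through P₂: C(9, 4)·C(8, 3) = 7056. Since P₁ is strictly southwest of P₂, a monotone path through both must visit P₁ then P₂; paths through both = C(7, 3)·C(2, 1)·C(8, 3) = 3920. Avoid both = 19448 − 7350 − 7056 + 3920 = 8962.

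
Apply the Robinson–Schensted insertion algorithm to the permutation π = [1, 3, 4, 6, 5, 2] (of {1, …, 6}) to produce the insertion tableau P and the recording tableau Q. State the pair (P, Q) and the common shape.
P = [1, 2, 4, 5] / [3] / [6];  Q = [1, 2, 3, 4] / [5] / [6];  common shape = (4, 1, 1)

Row-insert the values π_1, π_2, … into P one at a time, bumping the leftmost entry strictly greater than the inserted value down to the next row. The recording tableau Q records, in position (i, j), the step at which that cell was added to P.
  Insert 1 (step 1): P = [1];  Q = [1]
  Insert 3 (step 2): P = [1, 3];  Q = [1, 2]
  Insert 4 (step 3): P = [1, 3, 4];  Q = [1, 2, 3]
  Insert 6 (step 4): P = [1, 3, 4, 6];  Q = [1, 2, 3, 4]
  Insert 5 (step 5): P = [1, 3, 4, 5] / [6];  Q = [1, 2, 3, 4] / [5]
  Insert 2 (step 6): P = [1, 2, 4, 5] / [3] / [6];  Q = [1, 2, 3, 4] / [5] / [6]
Final shape: (4, 1, 1).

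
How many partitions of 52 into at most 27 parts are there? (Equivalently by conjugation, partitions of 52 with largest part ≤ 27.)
p(52, parts ≤ 27) = 274251

Use the recurrence p(n, m) = p(n, m−1) + p(n−m, m): either the largest part is < m (count p(n, m−1)) or the largest part is exactly m (remove one copy of m, count p(n−m, m)). With p(0, ·) = 1 this gives p(52, parts ≤ 27) = 274251. (By conjugating Young diagrams, this also counts partitions of 52 into at most 27 parts.)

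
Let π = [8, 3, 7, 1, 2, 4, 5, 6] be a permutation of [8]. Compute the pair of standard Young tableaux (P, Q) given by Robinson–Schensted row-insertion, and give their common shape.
P = [1, 2, 4, 5, 6] / [3, 7] / [8];  Q = [1, 3, 6, 7, 8] / [2, 5] / [4];  common shape = (5, 2, 1)

Row-insert the values π_1, π_2, … into P one at a time, bumping the leftmost entry strictly greater than the inserted value down to the next row. The recording tableau Q records, in position (i, j), the step at which that cell was added to P.
  Insert 8 (step 1): P = [8];  Q = [1]
  Insert 3 (step 2): P = [3] / [8];  Q = [1] / [2]
  Insert 7 (step 3): P = [3, 7] / [8];  Q = [1, 3] / [2]
  Insert 1 (step 4): P = [1, 7] / [3] / [8];  Q = [1, 3] / [2] / [4]
  Insert 2 (step 5): P = [1, 2] / [3, 7] / [8];  Q = [1, 3] / [2, 5] / [4]
  Insert 4 (step 6): P = [1, 2, 4] / [3, 7] / [8];  Q = [1, 3, 6] / [2, 5] / [4]
  Insert 5 (step 7): P = [1, 2, 4, 5] / [3, 7] / [8];  Q = [1, 3, 6, 7] / [2, 5] / [4]
  Insert 6 (step 8): P = [1, 2, 4, 5, 6] / [3, 7] / [8];  Q = [1, 3, 6, 7, 8] / [2, 5] / [4]
Final shape: (5, 2, 1).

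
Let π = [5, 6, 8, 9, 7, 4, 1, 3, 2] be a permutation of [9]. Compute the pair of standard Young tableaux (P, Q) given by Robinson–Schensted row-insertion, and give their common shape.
P = [1, 2, 7, 9] / [3, 6] / [4] / [5] / [8];  Q = [1, 2, 3, 4] / [5, 8] / [6] / [7] / [9];  common shape = (4, 2, 1, 1, 1)

Row-insert the values π_1, π_2, … into P one at a time, bumping the leftmost entry strictly greater than the inserted value down to the next row. The recording tableau Q records, in position (i, j), the step at which that cell was added to P.
  Insert 5 (step 1): P = [5];  Q = [1]
  Insert 6 (step 2): P = [5, 6];  Q = [1, 2]
  Insert 8 (step 3): P = [5, 6, 8];  Q = [1, 2, 3]
  Insert 9 (step 4): P = [5, 6, 8, 9];  Q = [1, 2, 3, 4]
  Insert 7 (step 5): P = [5, 6, 7, 9] / [8];  Q = [1, 2, 3, 4] / [5]
  Insert 4 (step 6): P = [4, 6, 7, 9] / [5] / [8];  Q = [1, 2, 3, 4] / [5] / [6]
  Insert 1 (step 7): P = [1, 6, 7, 9] / [4] / [5] / [8];  Q = [1, 2, 3, 4] / [5] / [6] / [7]
  Insert 3 (step 8): P = [1, 3, 7, 9] / [4, 6] / [5] / [8];  Q = [1, 2, 3, 4] / [5, 8] / [6] / [7]
  Insert 2 (step 9): P = [1, 2, 7, 9] / [3, 6] / [4] / [5] / [8];  Q = [1, 2, 3, 4] / [5, 8] / [6] / [7] / [9]
Final shape: (4, 2, 1, 1, 1).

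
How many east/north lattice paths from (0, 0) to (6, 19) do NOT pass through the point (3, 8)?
Number of paths = 117040

Total paths from (0, 0) to (6, 19): C(25, 6) = 177100. Paths through (3, 8): (paths (0, 0) → (3, 8)) × (paths (3, 8) → (6, 19)) = C(11, 3) · C(14, 3) = 165 · 364 = 60060. Avoidance count = 177100 − 60060 = 117040.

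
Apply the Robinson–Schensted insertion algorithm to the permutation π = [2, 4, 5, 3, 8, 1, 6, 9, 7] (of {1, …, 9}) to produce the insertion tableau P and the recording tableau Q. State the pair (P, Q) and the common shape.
P = [1, 3, 5, 6, 7] / [2, 8, 9] / [4];  Q = [1, 2, 3, 5, 8] / [4, 7, 9] / [6];  common shape = (5, 3, 1)

Row-insert the values π_1, π_2, … into P one at a time, bumping the leftmost entry strictly greater than the inserted value down to the next row. The recording tableau Q records, in position (i, j), the step at which that cell was added to P.
  Insert 2 (step 1): P = [2];  Q = [1]
  Insert 4 (step 2): P = [2, 4];  Q = [1, 2]
  Insert 5 (step 3): P = [2, 4, 5];  Q = [1, 2, 3]
  Insert 3 (step 4): P = [2, 3, 5] / [4];  Q = [1, 2, 3] / [4]
  Insert 8 (step 5): P = [2, 3, 5, 8] / [4];  Q = [1, 2, 3, 5] / [4]
  Insert 1 (step 6): P = [1, 3, 5, 8] / [2] / [4];  Q = [1, 2, 3, 5] / [4] / [6]
  Insert 6 (step 7): P = [1, 3, 5, 6] / [2, 8] / [4];  Q = [1, 2, 3, 5] / [4, 7] / [6]
  Insert 9 (step 8): P = [1, 3, 5, 6, 9] / [2, 8] / [4];  Q = [1, 2, 3, 5, 8] / [4, 7] / [6]
  Insert 7 (step 9): P = [1, 3, 5, 6, 7] / [2, 8, 9] / [4];  Q = [1, 2, 3, 5, 8] / [4, 7, 9] / [6]
Final shape: (5, 3, 1).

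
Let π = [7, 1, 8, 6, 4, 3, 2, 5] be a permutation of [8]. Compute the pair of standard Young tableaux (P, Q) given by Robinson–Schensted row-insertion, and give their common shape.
P = [1, 2, 5] / [3, 8] / [4] / [6] / [7];  Q = [1, 3, 8] / [2, 4] / [5] / [6] / [7];  common shape = (3, 2, 1, 1, 1)

Row-insert the values π_1, π_2, … into P one at a time, bumping the leftmost entry strictly greater than the inserted value down to the next row. The recording tableau Q records, in position (i, j), the step at which that cell was added to P.
  Insert 7 (step 1): P = [7];  Q = [1]
  Insert 1 (step 2): P = [1] / [7];  Q = [1] / [2]
  Insert 8 (step 3): P = [1, 8] / [7];  Q = [1, 3] / [2]
  Insert 6 (step 4): P = [1, 6] / [7, 8];  Q = [1, 3] / [2, 4]
  Insert 4 (step 5): P = [1, 4] / [6, 8] / [7];  Q = [1, 3] / [2, 4] / [5]
  Insert 3 (step 6): P = [1, 3] / [4, 8] / [6] / [7];  Q = [1, 3] / [2, 4] / [5] / [6]
  Insert 2 (step 7): P = [1, 2] / [3, 8] / [4] / [6] / [7];  Q = [1, 3] / [2, 4] / [5] / [6] / [7]
  Insert 5 (step 8): P = [1, 2, 5] / [3, 8] / [4] / [6] / [7];  Q = [1, 3, 8] / [2, 4] / [5] / [6] / [7]
Final shape: (3, 2, 1, 1, 1).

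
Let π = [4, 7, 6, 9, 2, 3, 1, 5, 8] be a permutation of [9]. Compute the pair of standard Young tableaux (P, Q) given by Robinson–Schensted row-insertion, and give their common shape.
P = [1, 3, 5, 8] / [2, 6, 9] / [4] / [7];  Q = [1, 2, 4, 9] / [3, 6, 8] / [5] / [7];  common shape = (4, 3, 1, 1)

Row-insert the values π_1, π_2, … into P one at a time, bumping the leftmost entry strictly greater than the inserted value down to the next row. The recording tableau Q records, in position (i, j), the step at which that cell was added to P.
  Insert 4 (step 1): P = [4];  Q = [1]
  Insert 7 (step 2): P = [4, 7];  Q = [1, 2]
  Insert 6 (step 3): P = [4, 6] / [7];  Q = [1, 2] / [3]
  Insert 9 (step 4): P = [4, 6, 9] / [7];  Q = [1, 2, 4] / [3]
  Insert 2 (step 5): P = [2, 6, 9] / [4] / [7];  Q = [1, 2, 4] / [3] / [5]
  Insert 3 (step 6): P = [2, 3, 9] / [4, 6] / [7];  Q = [1, 2, 4] / [3, 6] / [5]
  Insert 1 (step 7): P = [1, 3, 9] / [2, 6] / [4] / [7];  Q = [1, 2, 4] / [3, 6] / [5] / [7]
  Insert 5 (step 8): P = [1, 3, 5] / [2, 6, 9] / [4] / [7];  Q = [1, 2, 4] / [3, 6, 8] / [5] / [7]
  Insert 8 (step 9): P = [1, 3, 5, 8] / [2, 6, 9] / [4] / [7];  Q = [1, 2, 4, 9] / [3, 6, 8] / [5] / [7]
Final shape: (4, 3, 1, 1).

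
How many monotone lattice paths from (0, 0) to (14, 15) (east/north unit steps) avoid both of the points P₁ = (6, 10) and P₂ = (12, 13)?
Number of paths = 40086696

Inclusion–exclusion. Total paths: C(29, 14) = 77558760. Through P₁: C(16, 6)·C(13, 8) = 10306296. Through P₂: C(25, 12)·C(4, 2) = 31201800. Since P₁ is strictly southwest of P₂, a monotone path through both must visit P₁ then P₂; paths through both = C(16, 6)·C(9, 6)·C(4, 2) = 4036032. Avoid both = 77558760 − 10306296 − 31201800 + 4036032 = 40086696.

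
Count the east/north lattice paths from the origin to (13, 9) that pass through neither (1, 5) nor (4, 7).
Number of paths = 471650

Inclusion–exclusion. Total paths: C(22, 13) = 497420. Through P₁: C(6, 1)·C(16, 12) = 10920. Through P₂: C(11, 4)·C(11, 9) = 18150. Since P₁ is strictly southwest of P₂, a monotone path through both must visit P₁ then P₂; paths through both = C(6, 1)·C(5, 3)·C(11, 9) = 3300. Avoid both = 497420 − 10920 − 18150 + 3300 = 471650.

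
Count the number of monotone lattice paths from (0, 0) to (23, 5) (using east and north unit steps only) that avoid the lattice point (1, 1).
Number of paths = 68380

Total paths from (0, 0) to (23, 5): C(28, 23) = 98280. Paths through (1, 1): (paths (0, 0) → (1, 1)) × (paths (1, 1) → (23, 5)) = C(2, 1) · C(26, 22) = 2 · 14950 = 29900. Avoidance count = 98280 − 29900 = 68380.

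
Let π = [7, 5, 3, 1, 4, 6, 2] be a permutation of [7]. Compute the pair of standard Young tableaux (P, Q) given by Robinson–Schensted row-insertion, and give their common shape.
P = [1, 2, 6] / [3, 4] / [5] / [7];  Q = [1, 5, 6] / [2, 7] / [3] / [4];  common shape = (3, 2, 1, 1)

Row-insert the values π_1, π_2, … into P one at a time, bumping the leftmost entry strictly greater than the inserted value down to the next row. The recording tableau Q records, in position (i, j), the step at which that cell was added to P.
  Insert 7 (step 1): P = [7];  Q = [1]
  Insert 5 (step 2): P = [5] / [7];  Q = [1] / [2]
  Insert 3 (step 3): P = [3] / [5] / [7];  Q = [1] / [2] / [3]
  Insert 1 (step 4): P = [1] / [3] / [5] / [7];  Q = [1] / [2] / [3] / [4]
  Insert 4 (step 5): P = [1, 4] / [3] / [5] / [7];  Q = [1, 5] / [2] / [3] / [4]
  Insert 6 (step 6): P = [1, 4, 6] / [3] / [5] / [7];  Q = [1, 5, 6] / [2] / [3] / [4]
  Insert 2 (step 7): P = [1, 2, 6] / [3, 4] / [5] / [7];  Q = [1, 5, 6] / [2, 7] / [3] / [4]
Final shape: (3, 2, 1, 1).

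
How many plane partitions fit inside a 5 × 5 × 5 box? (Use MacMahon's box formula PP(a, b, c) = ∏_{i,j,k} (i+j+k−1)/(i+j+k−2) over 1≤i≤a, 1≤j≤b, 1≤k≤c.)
PP(5, 5, 5) = 267227532

Evaluate the triple product over i = 1..5, j = 1..5, k = 1..5. The factors are (2/1) · (3/2) · (4/3) · (5/4) · (6/5) · (3/2) · (4/3) · (5/4) · … (125 factors total). The numerators and denominators telescope so the product is an integer; carrying out the multiplication exactly gives PP(5, 5, 5) = 267227532.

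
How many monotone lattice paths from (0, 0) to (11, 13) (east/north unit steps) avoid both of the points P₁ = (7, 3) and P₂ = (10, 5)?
Number of paths = 2359797

Inclusion–exclusion. Total paths: C(24, 11) = 2496144. Through P₁: C(10, 7)·C(14, 4) = 120120. Through P₂: C(15, 10)·C(9, 1) = 27027. Since P₁ is strictly southwest of P₂, a monotone path through both must visit P₁ then P₂; paths through both = C(10, 7)·C(5, 3)·C(9, 1) = 10800. Avoid both = 2496144 − 120120 − 27027 + 10800 = 2359797.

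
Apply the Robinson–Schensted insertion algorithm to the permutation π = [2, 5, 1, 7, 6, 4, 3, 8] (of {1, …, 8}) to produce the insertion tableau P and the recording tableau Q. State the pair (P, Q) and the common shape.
P = [1, 3, 6, 8] / [2, 4] / [5] / [7];  Q = [1, 2, 4, 8] / [3, 5] / [6] / [7];  common shape = (4, 2, 1, 1)

Row-insert the values π_1, π_2, … into P one at a time, bumping the leftmost entry strictly greater than the inserted value down to the next row. The recording tableau Q records, in position (i, j), the step at which that cell was added to P.
  Insert 2 (step 1): P = [2];  Q = [1]
  Insert 5 (step 2): P = [2, 5];  Q = [1, 2]
  Insert 1 (step 3): P = [1, 5] / [2];  Q = [1, 2] / [3]
  Insert 7 (step 4): P = [1, 5, 7] / [2];  Q = [1, 2, 4] / [3]
  Insert 6 (step 5): P = [1, 5, 6] / [2, 7];  Q = [1, 2, 4] / [3, 5]
  Insert 4 (step 6): P = [1, 4, 6] / [2, 5] / [7];  Q = [1, 2, 4] / [3, 5] / [6]
  Insert 3 (step 7): P = [1, 3, 6] / [2, 4] / [5] / [7];  Q = [1, 2, 4] / [3, 5] / [6] / [7]
  Insert 8 (step 8): P = [1, 3, 6, 8] / [2, 4] / [5] / [7];  Q = [1, 2, 4, 8] / [3, 5] / [6] / [7]
Final shape: (4, 2, 1, 1).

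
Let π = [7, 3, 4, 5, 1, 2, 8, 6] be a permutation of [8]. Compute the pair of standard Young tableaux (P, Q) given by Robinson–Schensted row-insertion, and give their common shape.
P = [1, 2, 5, 6] / [3, 4, 8] / [7];  Q = [1, 3, 4, 7] / [2, 6, 8] / [5];  common shape = (4, 3, 1)

Row-insert the values π_1, π_2, … into P one at a time, bumping the leftmost entry strictly greater than the inserted value down to the next row. The recording tableau Q records, in position (i, j), the step at which that cell was added to P.
  Insert 7 (step 1): P = [7];  Q = [1]
  Insert 3 (step 2): P = [3] / [7];  Q = [1] / [2]
  Insert 4 (step 3): P = [3, 4] / [7];  Q = [1, 3] / [2]
  Insert 5 (step 4): P = [3, 4, 5] / [7];  Q = [1, 3, 4] / [2]
  Insert 1 (step 5): P = [1, 4, 5] / [3] / [7];  Q = [1, 3, 4] / [2] / [5]
  Insert 2 (step 6): P = [1, 2, 5] / [3, 4] / [7];  Q = [1, 3, 4] / [2, 6] / [5]
  Insert 8 (step 7): P = [1, 2, 5, 8] / [3, 4] / [7];  Q = [1, 3, 4, 7] / [2, 6] / [5]
  Insert 6 (step 8): P = [1, 2, 5, 6] / [3, 4, 8] / [7];  Q = [1, 3, 4, 7] / [2, 6, 8] / [5]
Final shape: (4, 3, 1).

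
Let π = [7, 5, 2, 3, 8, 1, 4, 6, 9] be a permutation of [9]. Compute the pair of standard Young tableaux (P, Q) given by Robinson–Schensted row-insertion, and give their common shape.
P = [1, 3, 4, 6, 9] / [2, 8] / [5] / [7];  Q = [1, 4, 5, 8, 9] / [2, 7] / [3] / [6];  common shape = (5, 2, 1, 1)

Row-insert the values π_1, π_2, … into P one at a time, bumping the leftmost entry strictly greater than the inserted value down to the next row. The recording tableau Q records, in position (i, j), the step at which that cell was added to P.
  Insert 7 (step 1): P = [7];  Q = [1]
  Insert 5 (step 2): P = [5] / [7];  Q = [1] / [2]
  Insert 2 (step 3): P = [2] / [5] / [7];  Q = [1] / [2] / [3]
  Insert 3 (step 4): P = [2, 3] / [5] / [7];  Q = [1, 4] / [2] / [3]
  Insert 8 (step 5): P = [2, 3, 8] / [5] / [7];  Q = [1, 4, 5] / [2] / [3]
  Insert 1 (step 6): P = [1, 3, 8] / [2] / [5] / [7];  Q = [1, 4, 5] / [2] / [3] / [6]
  Insert 4 (step 7): P = [1, 3, 4] / [2, 8] / [5] / [7];  Q = [1, 4, 5] / [2, 7] / [3] / [6]
  Insert 6 (step 8): P = [1, 3, 4, 6] / [2, 8] / [5] / [7];  Q = [1, 4, 5, 8] / [2, 7] / [3] / [6]
  Insert 9 (step 9): P = [1, 3, 4, 6, 9] / [2, 8] / [5] / [7];  Q = [1, 4, 5, 8, 9] / [2, 7] / [3] / [6]
Final shape: (5, 2, 1, 1).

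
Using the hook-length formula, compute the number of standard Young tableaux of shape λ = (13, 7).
# SYT of shape (13, 7) = 38760

Hook-length formula: f^λ = n! / Π hook(c), product over all cells c of the Young diagram. For λ = (13, 7), n = 20 boxes. Hook lengths by row (left-to-right, top-to-bottom): [14, 13, 12, 11, 10, 9, 8, 6, 5, 4, 3, 2, 1]; [7, 6, 5, 4, 3, 2, 1]. Product of hooks = 62768369664000. So f^λ = 20! / 62768369664000 = 2432902008176640000 / 62768369664000 = 38760.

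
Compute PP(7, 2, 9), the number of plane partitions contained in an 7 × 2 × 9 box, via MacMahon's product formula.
PP(7, 2, 9) = 27810640

Evaluate the triple product over i = 1..7, j = 1..2, k = 1..9. The factors are (2/1) · (3/2) · (4/3) · (5/4) · (6/5) · (7/6) · (8/7) · (9/8) · … (126 factors total). The numerators and denominators telescope so the product is an integer; carrying out the multiplication exactly gives PP(7, 2, 9) = 27810640.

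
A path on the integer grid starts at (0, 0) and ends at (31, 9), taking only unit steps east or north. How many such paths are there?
Number of paths = 273438880

A monotone lattice path from (0, 0) to (31, 9) consists of 31 east steps and 9 north steps in some order, so it is determined by which 31 of the 40 steps are east. The count is C(40, 31) = 273438880.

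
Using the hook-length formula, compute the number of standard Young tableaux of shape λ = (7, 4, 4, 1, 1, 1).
# SYT of shape (7, 4, 4, 1, 1, 1) = 5469750

Hook-length formula: f^λ = n! / Π hook(c), product over all cells c of the Young diagram. For λ = (7, 4, 4, 1, 1, 1), n = 18 boxes. Hook lengths by row (left-to-right, top-to-bottom): [12, 8, 7, 6, 3, 2, 1]; [8, 4, 3, 2]; [7, 3, 2, 1]; [3]; [2]; [1]. Product of hooks = 1170505728. So f^λ = 18! / 1170505728 = 6402373705728000 / 1170505728 = 5469750.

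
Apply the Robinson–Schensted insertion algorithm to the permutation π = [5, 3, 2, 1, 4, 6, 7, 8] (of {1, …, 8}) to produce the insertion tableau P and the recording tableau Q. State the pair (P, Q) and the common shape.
P = [1, 4, 6, 7, 8] / [2] / [3] / [5];  Q = [1, 5, 6, 7, 8] / [2] / [3] / [4];  common shape = (5, 1, 1, 1)

Row-insert the values π_1, π_2, … into P one at a time, bumping the leftmost entry strictly greater than the inserted value down to the next row. The recording tableau Q records, in position (i, j), the step at which that cell was added to P.
  Insert 5 (step 1): P = [5];  Q = [1]
  Insert 3 (step 2): P = [3] / [5];  Q = [1] / [2]
  Insert 2 (step 3): P = [2] / [3] / [5];  Q = [1] / [2] / [3]
  Insert 1 (step 4): P = [1] / [2] / [3] / [5];  Q = [1] / [2] / [3] / [4]
  Insert 4 (step 5): P = [1, 4] / [2] / [3] / [5];  Q = [1, 5] / [2] / [3] / [4]
  Insert 6 (step 6): P = [1, 4, 6] / [2] / [3] / [5];  Q = [1, 5, 6] / [2] / [3] / [4]
  Insert 7 (step 7): P = [1, 4, 6, 7] / [2] / [3] / [5];  Q = [1, 5, 6, 7] / [2] / [3] / [4]
  Insert 8 (step 8): P = [1, 4, 6, 7, 8] / [2] / [3] / [5];  Q = [1, 5, 6, 7, 8] / [2] / [3] / [4]
Final shape: (5, 1, 1, 1).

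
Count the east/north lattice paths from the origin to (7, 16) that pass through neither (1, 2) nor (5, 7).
Number of paths = 106107

Inclusion–exclusion. Total paths: C(23, 7) = 245157. Through P₁: C(3, 1)·C(20, 6) = 116280. Through P₂: C(12, 5)·C(11, 2) = 43560. Since P₁ is strictly southwest of P₂, a monotone path through both must visit P₁ then P₂; paths through both = C(3, 1)·C(9, 4)·C(11, 2) = 20790. Avoid both = 245157 − 116280 − 43560 + 20790 = 106107.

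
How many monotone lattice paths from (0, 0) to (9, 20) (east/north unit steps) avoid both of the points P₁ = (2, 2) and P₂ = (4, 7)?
Number of paths = 5382933

Inclusion–exclusion. Total paths: C(29, 9) = 10015005. Through P₁: C(4, 2)·C(25, 7) = 2884200. Through P₂: C(11, 4)·C(18, 5) = 2827440. Since P₁ is strictly southwest of P₂, a monotone path through both must visit P₁ then P₂; paths through both = C(4, 2)·C(7, 2)·C(18, 5) = 1079568. Avoid both = 10015005 − 2884200 − 2827440 + 1079568 = 5382933.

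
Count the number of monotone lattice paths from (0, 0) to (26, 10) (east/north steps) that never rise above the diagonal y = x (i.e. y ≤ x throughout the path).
Number of paths = 160043576

By the reflection principle (André's argument), the number of monotone paths to (26, 10) with n ≤ m that never go above y = x is C(36, 26) − C(36, 27) = 254186856 − 94143280 = 160043576.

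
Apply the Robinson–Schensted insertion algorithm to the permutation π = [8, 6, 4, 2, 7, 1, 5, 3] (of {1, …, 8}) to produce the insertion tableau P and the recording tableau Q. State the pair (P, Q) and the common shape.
P = [1, 3] / [2, 5] / [4, 7] / [6] / [8];  Q = [1, 5] / [2, 7] / [3, 8] / [4] / [6];  common shape = (2, 2, 2, 1, 1)

Row-insert the values π_1, π_2, … into P one at a time, bumping the leftmost entry strictly greater than the inserted value down to the next row. The recording tableau Q records, in position (i, j), the step at which that cell was added to P.
  Insert 8 (step 1): P = [8];  Q = [1]
  Insert 6 (step 2): P = [6] / [8];  Q = [1] / [2]
  Insert 4 (step 3): P = [4] / [6] / [8];  Q = [1] / [2] / [3]
  Insert 2 (step 4): P = [2] / [4] / [6] / [8];  Q = [1] / [2] / [3] / [4]
  Insert 7 (step 5): P = [2, 7] / [4] / [6] / [8];  Q = [1, 5] / [2] / [3] / [4]
  Insert 1 (step 6): P = [1, 7] / [2] / [4] / [6] / [8];  Q = [1, 5] / [2] / [3] / [4] / [6]
  Insert 5 (step 7): P = [1, 5] / [2, 7] / [4] / [6] / [8];  Q = [1, 5] / [2, 7] / [3] / [4] / [6]
  Insert 3 (step 8): P = [1, 3] / [2, 5] / [4, 7] / [6] / [8];  Q = [1, 5] / [2, 7] / [3, 8] / [4] / [6]
Final shape: (2, 2, 2, 1, 1).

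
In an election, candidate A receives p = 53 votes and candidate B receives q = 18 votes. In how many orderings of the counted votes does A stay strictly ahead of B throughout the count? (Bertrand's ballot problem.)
Strict-lead orderings = 15318202202064300

Total orderings of the 71 votes with 53 for A: C(71, 53) = 31074067324187580. By the Bertrand ballot formula (Cycle Lemma / reflection principle), the number of orderings in which A is strictly ahead of B throughout is (p − q)/(p + q) · C(p + q, p) = (53 − 18)/(53 + 18) · 31074067324187580 = 15318202202064300.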